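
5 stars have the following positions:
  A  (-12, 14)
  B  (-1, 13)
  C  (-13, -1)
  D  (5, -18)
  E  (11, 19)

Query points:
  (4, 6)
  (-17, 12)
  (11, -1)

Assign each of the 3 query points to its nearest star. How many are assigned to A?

1

(4, 6) — d² to each: A:320, B:74, C:338, D:577, E:218 → nearest is B
(-17, 12) — d² to each: A:29, B:257, C:185, D:1384, E:833 → nearest is A
(11, -1) — d² to each: A:754, B:340, C:576, D:325, E:400 → nearest is D
1 of the 3 points has A as nearest.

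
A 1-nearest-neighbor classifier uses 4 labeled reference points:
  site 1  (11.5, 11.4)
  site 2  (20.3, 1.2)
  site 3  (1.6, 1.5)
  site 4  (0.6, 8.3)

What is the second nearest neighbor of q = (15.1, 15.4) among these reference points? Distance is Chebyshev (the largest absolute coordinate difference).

d(q, site 1) = max(3.6, 4) = 4
d(q, site 2) = max(5.2, 14.2) = 14.2
d(q, site 3) = max(13.5, 13.9) = 13.9
d(q, site 4) = max(14.5, 7.1) = 14.5
Sorted ascending: site 1, site 3, site 2, … — the second-nearest is site 3.

site 3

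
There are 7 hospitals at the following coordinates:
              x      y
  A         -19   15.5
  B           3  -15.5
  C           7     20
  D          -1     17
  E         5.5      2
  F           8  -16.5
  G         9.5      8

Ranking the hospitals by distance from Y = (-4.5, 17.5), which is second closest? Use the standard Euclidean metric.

C

Since √ is increasing, it suffices to compare squared distances:
|YA|² = (-4.5−(-19))² + (17.5−15.5)² = 210.25 + 4 = 214.25
|YB|² = (-4.5−3)² + (17.5−(-15.5))² = 56.25 + 1089 = 1145.25
|YC|² = (-4.5−7)² + (17.5−20)² = 132.25 + 6.25 = 138.5
|YD|² = (-4.5−(-1))² + (17.5−17)² = 12.25 + 0.25 = 12.5
|YE|² = (-4.5−5.5)² + (17.5−2)² = 100 + 240.25 = 340.25
|YF|² = (-4.5−8)² + (17.5−(-16.5))² = 156.25 + 1156 = 1312.25
|YG|² = (-4.5−9.5)² + (17.5−8)² = 196 + 90.25 = 286.25
Sorted ascending: D, C, A, … — the second-nearest is C.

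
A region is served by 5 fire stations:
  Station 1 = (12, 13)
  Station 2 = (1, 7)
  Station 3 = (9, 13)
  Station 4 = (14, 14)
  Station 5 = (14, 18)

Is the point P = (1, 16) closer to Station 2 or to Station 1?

Compare squared distances:
d²(P, Station 2) = (1−1)² + (16−7)² = 0 + 81 = 81
d²(P, Station 1) = (1−12)² + (16−13)² = 121 + 9 = 130
81 < 130, so Station 2 is closer.

Station 2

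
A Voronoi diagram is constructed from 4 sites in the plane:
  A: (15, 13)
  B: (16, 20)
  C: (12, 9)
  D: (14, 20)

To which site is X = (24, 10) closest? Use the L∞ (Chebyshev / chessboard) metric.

d(X,A) = max(9, 3) = 9
d(X,B) = max(8, 10) = 10
d(X,C) = max(12, 1) = 12
d(X,D) = max(10, 10) = 10
Minimum is at A.

A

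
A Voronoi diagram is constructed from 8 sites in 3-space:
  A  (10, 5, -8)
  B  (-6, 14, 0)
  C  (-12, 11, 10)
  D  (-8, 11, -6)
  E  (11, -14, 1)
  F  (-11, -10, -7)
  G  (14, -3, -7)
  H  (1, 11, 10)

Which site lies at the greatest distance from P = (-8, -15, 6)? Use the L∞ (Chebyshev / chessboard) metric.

B

d(P,A) = max(18, 20, 14) = 20
d(P,B) = max(2, 29, 6) = 29
d(P,C) = max(4, 26, 4) = 26
d(P,D) = max(0, 26, 12) = 26
d(P,E) = max(19, 1, 5) = 19
d(P,F) = max(3, 5, 13) = 13
d(P,G) = max(22, 12, 13) = 22
d(P,H) = max(9, 26, 4) = 26
The largest is to B.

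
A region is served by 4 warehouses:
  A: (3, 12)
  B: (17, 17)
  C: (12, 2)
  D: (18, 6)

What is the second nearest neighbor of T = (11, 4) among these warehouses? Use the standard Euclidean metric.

D

Squared Euclidean distances:
|TA|² = (11−3)² + (4−12)² = 64 + 64 = 128
|TB|² = (11−17)² + (4−17)² = 36 + 169 = 205
|TC|² = (11−12)² + (4−2)² = 1 + 4 = 5
|TD|² = (11−18)² + (4−6)² = 49 + 4 = 53
Sorted ascending: C, D, A, … — the second-nearest is D.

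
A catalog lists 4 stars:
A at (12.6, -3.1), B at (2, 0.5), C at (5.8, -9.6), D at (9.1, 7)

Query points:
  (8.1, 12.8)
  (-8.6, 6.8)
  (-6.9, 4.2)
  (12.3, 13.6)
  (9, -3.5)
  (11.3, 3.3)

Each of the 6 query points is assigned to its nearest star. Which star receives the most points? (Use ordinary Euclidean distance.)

(8.1, 12.8) — d² to each: A:273.06, B:188.5, C:507.05, D:34.64 → nearest is D
(-8.6, 6.8) — d² to each: A:547.45, B:152.05, C:476.32, D:313.33 → nearest is B
(-6.9, 4.2) — d² to each: A:433.54, B:92.9, C:351.73, D:263.84 → nearest is B
(12.3, 13.6) — d² to each: A:278.98, B:277.7, C:580.49, D:53.8 → nearest is D
(9, -3.5) — d² to each: A:13.12, B:65, C:47.45, D:110.26 → nearest is A
(11.3, 3.3) — d² to each: A:42.65, B:94.33, C:196.66, D:18.53 → nearest is D
Tally — A:1, B:2, D:3. D captures the most (3).

D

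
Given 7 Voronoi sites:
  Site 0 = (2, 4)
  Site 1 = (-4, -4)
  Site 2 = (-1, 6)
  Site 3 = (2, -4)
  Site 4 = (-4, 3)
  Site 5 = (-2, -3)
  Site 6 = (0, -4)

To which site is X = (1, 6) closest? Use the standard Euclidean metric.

Since √ is increasing, it suffices to compare squared distances:
d²(X, Site 0) = (1−2)² + (6−4)² = 1 + 4 = 5
d²(X, Site 1) = (1−(-4))² + (6−(-4))² = 25 + 100 = 125
d²(X, Site 2) = (1−(-1))² + (6−6)² = 4 + 0 = 4
d²(X, Site 3) = (1−2)² + (6−(-4))² = 1 + 100 = 101
d²(X, Site 4) = (1−(-4))² + (6−3)² = 25 + 9 = 34
d²(X, Site 5) = (1−(-2))² + (6−(-3))² = 9 + 81 = 90
d²(X, Site 6) = (1−0)² + (6−(-4))² = 1 + 100 = 101
The smallest is to Site 2, so X lies in the Voronoi region of Site 2.

Site 2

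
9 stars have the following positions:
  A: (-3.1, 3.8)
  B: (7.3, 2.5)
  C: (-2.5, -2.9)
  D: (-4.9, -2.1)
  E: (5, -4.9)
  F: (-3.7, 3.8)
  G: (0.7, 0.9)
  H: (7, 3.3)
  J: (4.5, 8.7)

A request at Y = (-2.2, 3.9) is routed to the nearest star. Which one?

A

Compare squared distances (the ordering matches that of the actual distances):
|YA|² = 0.81 + 0.01 = 0.82
|YB|² = 90.25 + 1.96 = 92.21
|YC|² = 0.09 + 46.24 = 46.33
|YD|² = 7.29 + 36 = 43.29
|YE|² = 51.84 + 77.44 = 129.28
|YF|² = 2.25 + 0.01 = 2.26
|YG|² = 8.41 + 9 = 17.41
|YH|² = 84.64 + 0.36 = 85
|YJ|² = 44.89 + 23.04 = 67.93
Minimum is at A.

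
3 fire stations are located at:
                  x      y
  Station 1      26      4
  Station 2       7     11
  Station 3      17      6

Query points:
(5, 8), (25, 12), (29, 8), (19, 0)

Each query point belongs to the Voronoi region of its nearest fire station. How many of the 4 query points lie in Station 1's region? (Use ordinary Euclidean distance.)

(5, 8) — d² to each: Station 1:457, Station 2:13, Station 3:148 → nearest is Station 2
(25, 12) — d² to each: Station 1:65, Station 2:325, Station 3:100 → nearest is Station 1
(29, 8) — d² to each: Station 1:25, Station 2:493, Station 3:148 → nearest is Station 1
(19, 0) — d² to each: Station 1:65, Station 2:265, Station 3:40 → nearest is Station 3
2 of the 4 points have Station 1 as nearest.

2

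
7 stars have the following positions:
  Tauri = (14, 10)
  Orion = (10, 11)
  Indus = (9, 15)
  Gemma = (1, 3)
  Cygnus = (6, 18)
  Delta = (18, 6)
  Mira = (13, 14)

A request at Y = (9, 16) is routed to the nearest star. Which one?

Indus

Squared Euclidean distances:
d²(Y, Tauri) = (9−14)² + (16−10)² = 25 + 36 = 61
d²(Y, Orion) = (9−10)² + (16−11)² = 1 + 25 = 26
d²(Y, Indus) = (9−9)² + (16−15)² = 0 + 1 = 1
d²(Y, Gemma) = (9−1)² + (16−3)² = 64 + 169 = 233
d²(Y, Cygnus) = (9−6)² + (16−18)² = 9 + 4 = 13
d²(Y, Delta) = (9−18)² + (16−6)² = 81 + 100 = 181
d²(Y, Mira) = (9−13)² + (16−14)² = 16 + 4 = 20
Indus is nearest.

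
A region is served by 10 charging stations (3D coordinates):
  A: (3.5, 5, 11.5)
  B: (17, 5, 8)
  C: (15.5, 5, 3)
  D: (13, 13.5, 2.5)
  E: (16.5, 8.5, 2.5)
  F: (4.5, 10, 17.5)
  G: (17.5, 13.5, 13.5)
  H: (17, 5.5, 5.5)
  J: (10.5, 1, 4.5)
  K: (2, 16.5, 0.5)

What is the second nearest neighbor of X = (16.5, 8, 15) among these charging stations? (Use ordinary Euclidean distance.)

B

Compare squared distances (the ordering matches that of the actual distances):
|XA|² = 169 + 9 + 12.25 = 190.25
|XB|² = 0.25 + 9 + 49 = 58.25
|XC|² = 1 + 9 + 144 = 154
|XD|² = 12.25 + 30.25 + 156.25 = 198.75
|XE|² = 0 + 0.25 + 156.25 = 156.5
|XF|² = 144 + 4 + 6.25 = 154.25
|XG|² = 1 + 30.25 + 2.25 = 33.5
|XH|² = 0.25 + 6.25 + 90.25 = 96.75
|XJ|² = 36 + 49 + 110.25 = 195.25
|XK|² = 210.25 + 72.25 + 210.25 = 492.75
Sorted ascending: G, B, H, … — the second-nearest is B.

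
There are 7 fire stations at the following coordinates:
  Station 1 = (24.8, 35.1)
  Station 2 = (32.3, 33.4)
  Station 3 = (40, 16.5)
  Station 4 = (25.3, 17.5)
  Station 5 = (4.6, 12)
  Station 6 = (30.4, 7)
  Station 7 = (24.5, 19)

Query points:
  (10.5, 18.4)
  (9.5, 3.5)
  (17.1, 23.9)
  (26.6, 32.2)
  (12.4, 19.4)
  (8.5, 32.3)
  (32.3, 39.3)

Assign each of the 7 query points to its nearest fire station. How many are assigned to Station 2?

(10.5, 18.4) — d² to each: Station 1:483.38, Station 2:700.24, Station 3:873.86, Station 4:219.85, Station 5:75.77, Station 6:525.97, Station 7:196.36 → nearest is Station 5
(9.5, 3.5) — d² to each: Station 1:1232.65, Station 2:1413.85, Station 3:1099.25, Station 4:445.64, Station 5:96.26, Station 6:449.06, Station 7:465.25 → nearest is Station 5
(17.1, 23.9) — d² to each: Station 1:184.73, Station 2:321.29, Station 3:579.17, Station 4:108.2, Station 5:297.86, Station 6:462.5, Station 7:78.77 → nearest is Station 7
(26.6, 32.2) — d² to each: Station 1:11.65, Station 2:33.93, Station 3:426.05, Station 4:217.78, Station 5:892.04, Station 6:649.48, Station 7:178.65 → nearest is Station 1
(12.4, 19.4) — d² to each: Station 1:400.25, Station 2:592.01, Station 3:770.17, Station 4:170.02, Station 5:115.6, Station 6:477.76, Station 7:146.57 → nearest is Station 5
(8.5, 32.3) — d² to each: Station 1:273.53, Station 2:567.65, Station 3:1241.89, Station 4:501.28, Station 5:427.3, Station 6:1119.7, Station 7:432.89 → nearest is Station 1
(32.3, 39.3) — d² to each: Station 1:73.89, Station 2:34.81, Station 3:579.13, Station 4:524.24, Station 5:1512.58, Station 6:1046.9, Station 7:472.93 → nearest is Station 2
1 of the 7 points has Station 2 as nearest.

1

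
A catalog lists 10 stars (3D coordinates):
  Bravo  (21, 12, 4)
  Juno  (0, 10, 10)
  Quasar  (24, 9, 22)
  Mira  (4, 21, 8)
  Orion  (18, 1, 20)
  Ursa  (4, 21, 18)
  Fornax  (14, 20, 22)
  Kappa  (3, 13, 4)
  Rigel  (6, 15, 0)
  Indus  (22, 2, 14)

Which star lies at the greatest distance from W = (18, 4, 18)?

Rigel

Since √ is increasing, it suffices to compare squared distances:
d²(W, Bravo) = 9 + 64 + 196 = 269
d²(W, Juno) = 324 + 36 + 64 = 424
d²(W, Quasar) = 36 + 25 + 16 = 77
d²(W, Mira) = 196 + 289 + 100 = 585
d²(W, Orion) = 0 + 9 + 4 = 13
d²(W, Ursa) = 196 + 289 + 0 = 485
d²(W, Fornax) = 16 + 256 + 16 = 288
d²(W, Kappa) = 225 + 81 + 196 = 502
d²(W, Rigel) = 144 + 121 + 324 = 589
d²(W, Indus) = 16 + 4 + 16 = 36
The largest is to Rigel.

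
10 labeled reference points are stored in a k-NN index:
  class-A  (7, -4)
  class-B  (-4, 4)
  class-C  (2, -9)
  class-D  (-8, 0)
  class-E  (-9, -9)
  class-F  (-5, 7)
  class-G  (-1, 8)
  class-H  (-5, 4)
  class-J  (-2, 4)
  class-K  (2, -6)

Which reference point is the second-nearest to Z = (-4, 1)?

class-H

Compare squared distances (the ordering matches that of the actual distances):
d²(Z, class-A) = 121 + 25 = 146
d²(Z, class-B) = 0 + 9 = 9
d²(Z, class-C) = 36 + 100 = 136
d²(Z, class-D) = 16 + 1 = 17
d²(Z, class-E) = 25 + 100 = 125
d²(Z, class-F) = 1 + 36 = 37
d²(Z, class-G) = 9 + 49 = 58
d²(Z, class-H) = 1 + 9 = 10
d²(Z, class-J) = 4 + 9 = 13
d²(Z, class-K) = 36 + 49 = 85
Sorted ascending: class-B, class-H, class-J, … — the second-nearest is class-H.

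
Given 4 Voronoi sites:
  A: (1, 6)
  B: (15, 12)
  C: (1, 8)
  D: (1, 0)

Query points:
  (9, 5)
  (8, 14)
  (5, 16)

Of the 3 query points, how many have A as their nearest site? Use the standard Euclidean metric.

(9, 5) — d² to each: A:65, B:85, C:73, D:89 → nearest is A
(8, 14) — d² to each: A:113, B:53, C:85, D:245 → nearest is B
(5, 16) — d² to each: A:116, B:116, C:80, D:272 → nearest is C
1 of the 3 points has A as nearest.

1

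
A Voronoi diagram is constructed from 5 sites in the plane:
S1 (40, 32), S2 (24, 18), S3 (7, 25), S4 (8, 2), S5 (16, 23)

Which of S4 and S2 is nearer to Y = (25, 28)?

S2

Compare squared distances:
|YS4|² = (25−8)² + (28−2)² = 289 + 676 = 965
|YS2|² = (25−24)² + (28−18)² = 1 + 100 = 101
965 > 101, so S2 is closer.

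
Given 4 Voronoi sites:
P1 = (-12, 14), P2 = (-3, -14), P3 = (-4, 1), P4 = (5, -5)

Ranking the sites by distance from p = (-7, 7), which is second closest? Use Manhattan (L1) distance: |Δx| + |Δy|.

d(p,P1) = |-7−(-12)| + |7−14| = 5 + 7 = 12
d(p,P2) = |-7−(-3)| + |7−(-14)| = 4 + 21 = 25
d(p,P3) = |-7−(-4)| + |7−1| = 3 + 6 = 9
d(p,P4) = |-7−5| + |7−(-5)| = 12 + 12 = 24
Sorted ascending: P3, P1, P4, … — the second-nearest is P1.

P1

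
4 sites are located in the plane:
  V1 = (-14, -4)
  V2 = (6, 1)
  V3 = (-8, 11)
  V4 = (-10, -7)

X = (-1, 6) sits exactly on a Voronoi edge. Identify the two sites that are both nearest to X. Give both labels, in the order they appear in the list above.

V2 and V3

Squared distances from X to each site:
|XV1|² = (-1−(-14))² + (6−(-4))² = 169 + 100 = 269
|XV2|² = (-1−6)² + (6−1)² = 49 + 25 = 74
|XV3|² = (-1−(-8))² + (6−11)² = 49 + 25 = 74
|XV4|² = (-1−(-10))² + (6−(-7))² = 81 + 169 = 250
X is equidistant from V2 and V3 (both at squared distance 74), and every other site is strictly farther — so X lies on the V2–V3 Voronoi edge.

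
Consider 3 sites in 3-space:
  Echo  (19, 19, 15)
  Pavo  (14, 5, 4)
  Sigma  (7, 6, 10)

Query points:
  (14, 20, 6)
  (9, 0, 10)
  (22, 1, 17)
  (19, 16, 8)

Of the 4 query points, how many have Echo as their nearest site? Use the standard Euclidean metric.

(14, 20, 6) — d² to each: Echo:107, Pavo:229, Sigma:261 → nearest is Echo
(9, 0, 10) — d² to each: Echo:486, Pavo:86, Sigma:40 → nearest is Sigma
(22, 1, 17) — d² to each: Echo:337, Pavo:249, Sigma:299 → nearest is Pavo
(19, 16, 8) — d² to each: Echo:58, Pavo:162, Sigma:248 → nearest is Echo
2 of the 4 points have Echo as nearest.

2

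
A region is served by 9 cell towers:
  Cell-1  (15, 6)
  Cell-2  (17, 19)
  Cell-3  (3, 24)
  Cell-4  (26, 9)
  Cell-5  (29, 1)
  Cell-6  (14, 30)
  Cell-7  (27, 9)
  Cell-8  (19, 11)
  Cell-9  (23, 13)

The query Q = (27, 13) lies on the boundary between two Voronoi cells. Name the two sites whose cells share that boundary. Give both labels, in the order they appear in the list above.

Squared distances from Q to each site:
d²(Q, Cell-1) = (27−15)² + (13−6)² = 144 + 49 = 193
d²(Q, Cell-2) = (27−17)² + (13−19)² = 100 + 36 = 136
d²(Q, Cell-3) = (27−3)² + (13−24)² = 576 + 121 = 697
d²(Q, Cell-4) = (27−26)² + (13−9)² = 1 + 16 = 17
d²(Q, Cell-5) = (27−29)² + (13−1)² = 4 + 144 = 148
d²(Q, Cell-6) = (27−14)² + (13−30)² = 169 + 289 = 458
d²(Q, Cell-7) = (27−27)² + (13−9)² = 0 + 16 = 16
d²(Q, Cell-8) = (27−19)² + (13−11)² = 64 + 4 = 68
d²(Q, Cell-9) = (27−23)² + (13−13)² = 16 + 0 = 16
Q is equidistant from Cell-7 and Cell-9 (both at squared distance 16), and every other site is strictly farther — so Q lies on the Cell-7–Cell-9 Voronoi edge.

Cell-7 and Cell-9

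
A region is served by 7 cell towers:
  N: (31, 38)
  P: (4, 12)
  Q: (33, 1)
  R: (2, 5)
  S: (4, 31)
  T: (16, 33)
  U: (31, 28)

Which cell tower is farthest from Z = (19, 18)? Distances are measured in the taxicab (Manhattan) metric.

d(Z,N) = |19−31| + |18−38| = 12 + 20 = 32
d(Z,P) = |19−4| + |18−12| = 15 + 6 = 21
d(Z,Q) = |19−33| + |18−1| = 14 + 17 = 31
d(Z,R) = |19−2| + |18−5| = 17 + 13 = 30
d(Z,S) = |19−4| + |18−31| = 15 + 13 = 28
d(Z,T) = |19−16| + |18−33| = 3 + 15 = 18
d(Z,U) = |19−31| + |18−28| = 12 + 10 = 22
The largest is to N.

N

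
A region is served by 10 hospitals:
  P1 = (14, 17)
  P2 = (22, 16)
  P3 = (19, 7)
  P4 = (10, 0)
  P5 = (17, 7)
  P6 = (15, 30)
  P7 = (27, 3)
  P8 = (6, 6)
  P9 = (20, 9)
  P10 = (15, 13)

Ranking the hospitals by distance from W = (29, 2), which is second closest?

P3

Squared Euclidean distances:
|WP1|² = (29−14)² + (2−17)² = 225 + 225 = 450
|WP2|² = (29−22)² + (2−16)² = 49 + 196 = 245
|WP3|² = (29−19)² + (2−7)² = 100 + 25 = 125
|WP4|² = (29−10)² + (2−0)² = 361 + 4 = 365
|WP5|² = (29−17)² + (2−7)² = 144 + 25 = 169
|WP6|² = (29−15)² + (2−30)² = 196 + 784 = 980
|WP7|² = (29−27)² + (2−3)² = 4 + 1 = 5
|WP8|² = (29−6)² + (2−6)² = 529 + 16 = 545
|WP9|² = (29−20)² + (2−9)² = 81 + 49 = 130
d²(W, P10) = (29−15)² + (2−13)² = 196 + 121 = 317
Sorted ascending: P7, P3, P9, … — the second-nearest is P3.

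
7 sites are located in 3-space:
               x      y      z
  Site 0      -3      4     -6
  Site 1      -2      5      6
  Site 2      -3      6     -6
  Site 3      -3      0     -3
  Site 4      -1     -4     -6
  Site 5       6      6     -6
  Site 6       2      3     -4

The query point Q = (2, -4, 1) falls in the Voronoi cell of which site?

Compare squared distances (the ordering matches that of the actual distances):
d²(Q, Site 0) = (2−(-3))² + (-4−4)² + (1−(-6))² = 25 + 64 + 49 = 138
d²(Q, Site 1) = (2−(-2))² + (-4−5)² + (1−6)² = 16 + 81 + 25 = 122
d²(Q, Site 2) = (2−(-3))² + (-4−6)² + (1−(-6))² = 25 + 100 + 49 = 174
d²(Q, Site 3) = (2−(-3))² + (-4−0)² + (1−(-3))² = 25 + 16 + 16 = 57
d²(Q, Site 4) = (2−(-1))² + (-4−(-4))² + (1−(-6))² = 9 + 0 + 49 = 58
d²(Q, Site 5) = (2−6)² + (-4−6)² + (1−(-6))² = 16 + 100 + 49 = 165
d²(Q, Site 6) = (2−2)² + (-4−3)² + (1−(-4))² = 0 + 49 + 25 = 74
Minimum is at Site 3.

Site 3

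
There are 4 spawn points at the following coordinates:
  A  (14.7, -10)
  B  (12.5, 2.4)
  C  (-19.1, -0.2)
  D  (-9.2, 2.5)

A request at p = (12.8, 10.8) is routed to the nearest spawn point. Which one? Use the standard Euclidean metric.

B

Squared Euclidean distances:
|pA|² = 3.61 + 432.64 = 436.25
|pB|² = 0.09 + 70.56 = 70.65
|pC|² = 1017.61 + 121 = 1138.61
|pD|² = 484 + 68.89 = 552.89
Minimum is at B.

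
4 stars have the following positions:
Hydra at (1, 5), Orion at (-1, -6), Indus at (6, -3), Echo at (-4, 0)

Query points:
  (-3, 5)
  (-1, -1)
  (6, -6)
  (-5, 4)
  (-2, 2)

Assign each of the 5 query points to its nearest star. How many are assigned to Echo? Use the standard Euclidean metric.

3

(-3, 5) — d² to each: Hydra:16, Orion:125, Indus:145, Echo:26 → nearest is Hydra
(-1, -1) — d² to each: Hydra:40, Orion:25, Indus:53, Echo:10 → nearest is Echo
(6, -6) — d² to each: Hydra:146, Orion:49, Indus:9, Echo:136 → nearest is Indus
(-5, 4) — d² to each: Hydra:37, Orion:116, Indus:170, Echo:17 → nearest is Echo
(-2, 2) — d² to each: Hydra:18, Orion:65, Indus:89, Echo:8 → nearest is Echo
3 of the 5 points have Echo as nearest.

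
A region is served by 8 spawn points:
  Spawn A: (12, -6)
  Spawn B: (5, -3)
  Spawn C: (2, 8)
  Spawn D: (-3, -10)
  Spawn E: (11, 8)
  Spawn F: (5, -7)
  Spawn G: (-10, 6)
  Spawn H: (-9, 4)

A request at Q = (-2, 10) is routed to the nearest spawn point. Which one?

Spawn C

Squared Euclidean distances:
d²(Q, Spawn A) = 196 + 256 = 452
d²(Q, Spawn B) = 49 + 169 = 218
d²(Q, Spawn C) = 16 + 4 = 20
d²(Q, Spawn D) = 1 + 400 = 401
d²(Q, Spawn E) = 169 + 4 = 173
d²(Q, Spawn F) = 49 + 289 = 338
d²(Q, Spawn G) = 64 + 16 = 80
d²(Q, Spawn H) = 49 + 36 = 85
Spawn C is nearest.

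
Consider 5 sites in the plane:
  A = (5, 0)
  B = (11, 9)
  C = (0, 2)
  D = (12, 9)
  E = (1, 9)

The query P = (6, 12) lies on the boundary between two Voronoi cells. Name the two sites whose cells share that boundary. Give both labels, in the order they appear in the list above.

Squared distances from P to each site:
|PA|² = (6−5)² + (12−0)² = 1 + 144 = 145
|PB|² = (6−11)² + (12−9)² = 25 + 9 = 34
|PC|² = (6−0)² + (12−2)² = 36 + 100 = 136
|PD|² = (6−12)² + (12−9)² = 36 + 9 = 45
|PE|² = (6−1)² + (12−9)² = 25 + 9 = 34
P is equidistant from B and E (both at squared distance 34), and every other site is strictly farther — so P lies on the B–E Voronoi edge.

B and E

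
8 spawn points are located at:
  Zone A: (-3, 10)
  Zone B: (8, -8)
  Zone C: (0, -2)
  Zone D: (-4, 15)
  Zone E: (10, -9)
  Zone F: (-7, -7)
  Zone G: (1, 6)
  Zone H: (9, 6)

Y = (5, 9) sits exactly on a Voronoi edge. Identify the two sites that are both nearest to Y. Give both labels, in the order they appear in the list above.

Zone G and Zone H

Squared distances from Y to each site:
d²(Y, Zone A) = (5−(-3))² + (9−10)² = 64 + 1 = 65
d²(Y, Zone B) = (5−8)² + (9−(-8))² = 9 + 289 = 298
d²(Y, Zone C) = (5−0)² + (9−(-2))² = 25 + 121 = 146
d²(Y, Zone D) = (5−(-4))² + (9−15)² = 81 + 36 = 117
d²(Y, Zone E) = (5−10)² + (9−(-9))² = 25 + 324 = 349
d²(Y, Zone F) = (5−(-7))² + (9−(-7))² = 144 + 256 = 400
d²(Y, Zone G) = (5−1)² + (9−6)² = 16 + 9 = 25
d²(Y, Zone H) = (5−9)² + (9−6)² = 16 + 9 = 25
Y is equidistant from Zone G and Zone H (both at squared distance 25), and every other site is strictly farther — so Y lies on the Zone G–Zone H Voronoi edge.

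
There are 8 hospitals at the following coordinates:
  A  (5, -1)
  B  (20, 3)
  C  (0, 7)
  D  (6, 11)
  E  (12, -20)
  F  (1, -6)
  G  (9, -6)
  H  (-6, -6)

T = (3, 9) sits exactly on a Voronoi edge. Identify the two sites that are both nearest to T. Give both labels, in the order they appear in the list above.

C and D

Squared distances from T to each site:
|TA|² = (3−5)² + (9−(-1))² = 4 + 100 = 104
|TB|² = (3−20)² + (9−3)² = 289 + 36 = 325
|TC|² = (3−0)² + (9−7)² = 9 + 4 = 13
|TD|² = (3−6)² + (9−11)² = 9 + 4 = 13
|TE|² = (3−12)² + (9−(-20))² = 81 + 841 = 922
|TF|² = (3−1)² + (9−(-6))² = 4 + 225 = 229
|TG|² = (3−9)² + (9−(-6))² = 36 + 225 = 261
|TH|² = (3−(-6))² + (9−(-6))² = 81 + 225 = 306
T is equidistant from C and D (both at squared distance 13), and every other site is strictly farther — so T lies on the C–D Voronoi edge.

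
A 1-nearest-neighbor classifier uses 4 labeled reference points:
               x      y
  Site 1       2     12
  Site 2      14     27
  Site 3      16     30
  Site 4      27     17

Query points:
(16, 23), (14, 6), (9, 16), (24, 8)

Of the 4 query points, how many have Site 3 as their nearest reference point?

(16, 23) — d² to each: Site 1:317, Site 2:20, Site 3:49, Site 4:157 → nearest is Site 2
(14, 6) — d² to each: Site 1:180, Site 2:441, Site 3:580, Site 4:290 → nearest is Site 1
(9, 16) — d² to each: Site 1:65, Site 2:146, Site 3:245, Site 4:325 → nearest is Site 1
(24, 8) — d² to each: Site 1:500, Site 2:461, Site 3:548, Site 4:90 → nearest is Site 4
0 of the 4 points have Site 3 as nearest.

0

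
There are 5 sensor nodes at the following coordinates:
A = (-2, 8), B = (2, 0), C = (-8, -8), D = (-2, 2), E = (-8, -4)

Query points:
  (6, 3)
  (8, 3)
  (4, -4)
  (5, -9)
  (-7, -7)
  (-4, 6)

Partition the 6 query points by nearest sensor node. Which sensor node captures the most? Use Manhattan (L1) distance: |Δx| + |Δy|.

(6, 3) — d to each: A:13, B:7, C:25, D:9, E:21 → nearest is B
(8, 3) — d to each: A:15, B:9, C:27, D:11, E:23 → nearest is B
(4, -4) — d to each: A:18, B:6, C:16, D:12, E:12 → nearest is B
(5, -9) — d to each: A:24, B:12, C:14, D:18, E:18 → nearest is B
(-7, -7) — d to each: A:20, B:16, C:2, D:14, E:4 → nearest is C
(-4, 6) — d to each: A:4, B:12, C:18, D:6, E:14 → nearest is A
Tally — A:1, B:4, C:1. B captures the most (4).

B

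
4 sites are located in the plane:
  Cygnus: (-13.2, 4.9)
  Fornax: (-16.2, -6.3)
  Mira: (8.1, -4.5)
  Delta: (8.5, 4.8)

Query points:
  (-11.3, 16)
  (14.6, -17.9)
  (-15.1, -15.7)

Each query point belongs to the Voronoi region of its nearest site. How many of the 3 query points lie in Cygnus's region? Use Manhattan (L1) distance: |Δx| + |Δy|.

1

(-11.3, 16) — d to each: Cygnus:13, Fornax:27.2, Mira:39.9, Delta:31 → nearest is Cygnus
(14.6, -17.9) — d to each: Cygnus:50.6, Fornax:42.4, Mira:19.9, Delta:28.8 → nearest is Mira
(-15.1, -15.7) — d to each: Cygnus:22.5, Fornax:10.5, Mira:34.4, Delta:44.1 → nearest is Fornax
1 of the 3 points has Cygnus as nearest.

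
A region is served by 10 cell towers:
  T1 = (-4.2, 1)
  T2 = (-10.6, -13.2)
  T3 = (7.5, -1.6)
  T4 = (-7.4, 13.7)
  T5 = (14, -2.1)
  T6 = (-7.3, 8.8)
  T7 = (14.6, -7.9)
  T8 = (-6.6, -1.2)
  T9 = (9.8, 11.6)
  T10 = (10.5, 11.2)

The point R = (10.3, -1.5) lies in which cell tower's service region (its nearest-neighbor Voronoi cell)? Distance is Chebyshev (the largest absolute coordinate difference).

T3

d(R,T1) = max(14.5, 2.5) = 14.5
d(R,T2) = max(20.9, 11.7) = 20.9
d(R,T3) = max(2.8, 0.1) = 2.8
d(R,T4) = max(17.7, 15.2) = 17.7
d(R,T5) = max(3.7, 0.6) = 3.7
d(R,T6) = max(17.6, 10.3) = 17.6
d(R,T7) = max(4.3, 6.4) = 6.4
d(R,T8) = max(16.9, 0.3) = 16.9
d(R,T9) = max(0.5, 13.1) = 13.1
d(R, T10) = max(0.2, 12.7) = 12.7
T3 is nearest.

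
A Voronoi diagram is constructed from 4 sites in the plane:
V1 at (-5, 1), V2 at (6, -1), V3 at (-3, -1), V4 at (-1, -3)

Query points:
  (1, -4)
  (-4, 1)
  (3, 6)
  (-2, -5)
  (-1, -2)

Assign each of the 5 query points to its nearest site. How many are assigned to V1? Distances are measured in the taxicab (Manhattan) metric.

(1, -4) — d to each: V1:11, V2:8, V3:7, V4:3 → nearest is V4
(-4, 1) — d to each: V1:1, V2:12, V3:3, V4:7 → nearest is V1
(3, 6) — d to each: V1:13, V2:10, V3:13, V4:13 → nearest is V2
(-2, -5) — d to each: V1:9, V2:12, V3:5, V4:3 → nearest is V4
(-1, -2) — d to each: V1:7, V2:8, V3:3, V4:1 → nearest is V4
1 of the 5 points has V1 as nearest.

1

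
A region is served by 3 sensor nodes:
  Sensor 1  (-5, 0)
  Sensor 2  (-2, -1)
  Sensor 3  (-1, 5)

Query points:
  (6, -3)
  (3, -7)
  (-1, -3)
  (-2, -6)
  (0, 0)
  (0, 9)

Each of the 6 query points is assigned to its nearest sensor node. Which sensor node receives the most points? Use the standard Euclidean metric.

Sensor 2

(6, -3) — d² to each: Sensor 1:130, Sensor 2:68, Sensor 3:113 → nearest is Sensor 2
(3, -7) — d² to each: Sensor 1:113, Sensor 2:61, Sensor 3:160 → nearest is Sensor 2
(-1, -3) — d² to each: Sensor 1:25, Sensor 2:5, Sensor 3:64 → nearest is Sensor 2
(-2, -6) — d² to each: Sensor 1:45, Sensor 2:25, Sensor 3:122 → nearest is Sensor 2
(0, 0) — d² to each: Sensor 1:25, Sensor 2:5, Sensor 3:26 → nearest is Sensor 2
(0, 9) — d² to each: Sensor 1:106, Sensor 2:104, Sensor 3:17 → nearest is Sensor 3
Tally — Sensor 2:5, Sensor 3:1. Sensor 2 captures the most (5).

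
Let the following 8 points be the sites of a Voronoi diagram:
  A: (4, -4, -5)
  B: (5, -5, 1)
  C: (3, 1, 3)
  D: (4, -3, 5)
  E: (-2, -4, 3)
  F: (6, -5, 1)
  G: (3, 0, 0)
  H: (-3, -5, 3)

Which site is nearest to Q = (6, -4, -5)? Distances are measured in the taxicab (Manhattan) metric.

d(Q,A) = 2 + 0 + 0 = 2
d(Q,B) = 1 + 1 + 6 = 8
d(Q,C) = 3 + 5 + 8 = 16
d(Q,D) = 2 + 1 + 10 = 13
d(Q,E) = 8 + 0 + 8 = 16
d(Q,F) = 0 + 1 + 6 = 7
d(Q,G) = 3 + 4 + 5 = 12
d(Q,H) = 9 + 1 + 8 = 18
The smallest is to A, so Q lies in the Voronoi region of A.

A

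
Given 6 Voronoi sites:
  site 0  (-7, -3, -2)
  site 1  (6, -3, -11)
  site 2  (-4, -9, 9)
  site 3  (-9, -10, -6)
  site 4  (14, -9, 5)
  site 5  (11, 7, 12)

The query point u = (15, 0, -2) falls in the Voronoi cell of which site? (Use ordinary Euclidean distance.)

Since √ is increasing, it suffices to compare squared distances:
d²(u, site 0) = (15−(-7))² + (0−(-3))² + (-2−(-2))² = 484 + 9 + 0 = 493
d²(u, site 1) = (15−6)² + (0−(-3))² + (-2−(-11))² = 81 + 9 + 81 = 171
d²(u, site 2) = (15−(-4))² + (0−(-9))² + (-2−9)² = 361 + 81 + 121 = 563
d²(u, site 3) = (15−(-9))² + (0−(-10))² + (-2−(-6))² = 576 + 100 + 16 = 692
d²(u, site 4) = (15−14)² + (0−(-9))² + (-2−5)² = 1 + 81 + 49 = 131
d²(u, site 5) = (15−11)² + (0−7)² + (-2−12)² = 16 + 49 + 196 = 261
The smallest is to site 4, so u lies in the Voronoi region of site 4.

site 4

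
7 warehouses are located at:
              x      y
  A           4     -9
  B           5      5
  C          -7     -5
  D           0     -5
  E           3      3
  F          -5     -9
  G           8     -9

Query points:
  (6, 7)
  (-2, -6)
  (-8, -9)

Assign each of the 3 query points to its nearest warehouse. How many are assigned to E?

0

(6, 7) — d² to each: A:260, B:5, C:313, D:180, E:25, F:377, G:260 → nearest is B
(-2, -6) — d² to each: A:45, B:170, C:26, D:5, E:106, F:18, G:109 → nearest is D
(-8, -9) — d² to each: A:144, B:365, C:17, D:80, E:265, F:9, G:256 → nearest is F
0 of the 3 points have E as nearest.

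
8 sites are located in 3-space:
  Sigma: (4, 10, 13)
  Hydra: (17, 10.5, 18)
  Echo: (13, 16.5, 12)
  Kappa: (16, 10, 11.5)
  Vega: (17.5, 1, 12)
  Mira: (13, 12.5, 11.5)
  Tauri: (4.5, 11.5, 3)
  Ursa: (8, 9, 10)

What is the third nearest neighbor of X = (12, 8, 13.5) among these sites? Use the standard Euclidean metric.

Compare squared distances (the ordering matches that of the actual distances):
d²(X, Sigma) = (12−4)² + (8−10)² + (13.5−13)² = 64 + 4 + 0.25 = 68.25
d²(X, Hydra) = (12−17)² + (8−10.5)² + (13.5−18)² = 25 + 6.25 + 20.25 = 51.5
d²(X, Echo) = (12−13)² + (8−16.5)² + (13.5−12)² = 1 + 72.25 + 2.25 = 75.5
d²(X, Kappa) = (12−16)² + (8−10)² + (13.5−11.5)² = 16 + 4 + 4 = 24
d²(X, Vega) = (12−17.5)² + (8−1)² + (13.5−12)² = 30.25 + 49 + 2.25 = 81.5
d²(X, Mira) = (12−13)² + (8−12.5)² + (13.5−11.5)² = 1 + 20.25 + 4 = 25.25
d²(X, Tauri) = (12−4.5)² + (8−11.5)² + (13.5−3)² = 56.25 + 12.25 + 110.25 = 178.75
d²(X, Ursa) = (12−8)² + (8−9)² + (13.5−10)² = 16 + 1 + 12.25 = 29.25
Sorted ascending: Kappa, Mira, Ursa, Hydra, … — the third-nearest is Ursa.

Ursa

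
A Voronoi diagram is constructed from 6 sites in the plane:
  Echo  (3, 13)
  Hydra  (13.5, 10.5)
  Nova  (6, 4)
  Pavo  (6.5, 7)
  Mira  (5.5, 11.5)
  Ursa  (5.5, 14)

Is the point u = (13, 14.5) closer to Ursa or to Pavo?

Ursa

Compare squared distances:
d²(u, Ursa) = (13−5.5)² + (14.5−14)² = 56.25 + 0.25 = 56.5
d²(u, Pavo) = (13−6.5)² + (14.5−7)² = 42.25 + 56.25 = 98.5
56.5 < 98.5, so Ursa is closer.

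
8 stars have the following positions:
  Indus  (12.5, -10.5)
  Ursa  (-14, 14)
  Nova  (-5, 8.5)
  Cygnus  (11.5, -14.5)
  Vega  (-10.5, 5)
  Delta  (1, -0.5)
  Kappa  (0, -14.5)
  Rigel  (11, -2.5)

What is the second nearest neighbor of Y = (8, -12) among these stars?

Since √ is increasing, it suffices to compare squared distances:
d²(Y, Indus) = 20.25 + 2.25 = 22.5
d²(Y, Ursa) = 484 + 676 = 1160
d²(Y, Nova) = 169 + 420.25 = 589.25
d²(Y, Cygnus) = 12.25 + 6.25 = 18.5
d²(Y, Vega) = 342.25 + 289 = 631.25
d²(Y, Delta) = 49 + 132.25 = 181.25
d²(Y, Kappa) = 64 + 6.25 = 70.25
d²(Y, Rigel) = 9 + 90.25 = 99.25
Sorted ascending: Cygnus, Indus, Kappa, … — the second-nearest is Indus.

Indus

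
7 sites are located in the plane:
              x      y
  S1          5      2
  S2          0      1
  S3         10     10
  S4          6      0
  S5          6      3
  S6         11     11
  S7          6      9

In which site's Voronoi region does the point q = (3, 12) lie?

Squared Euclidean distances:
|qS1|² = 4 + 100 = 104
|qS2|² = 9 + 121 = 130
|qS3|² = 49 + 4 = 53
|qS4|² = 9 + 144 = 153
|qS5|² = 9 + 81 = 90
|qS6|² = 64 + 1 = 65
|qS7|² = 9 + 9 = 18
Minimum is at S7.

S7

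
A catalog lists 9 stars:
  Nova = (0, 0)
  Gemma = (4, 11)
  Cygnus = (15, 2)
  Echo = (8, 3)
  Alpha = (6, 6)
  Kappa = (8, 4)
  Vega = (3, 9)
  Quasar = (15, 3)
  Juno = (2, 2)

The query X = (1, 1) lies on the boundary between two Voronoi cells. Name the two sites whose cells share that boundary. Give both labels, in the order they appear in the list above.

Squared distances from X to each site:
d²(X, Nova) = 1 + 1 = 2
d²(X, Gemma) = 9 + 100 = 109
d²(X, Cygnus) = 196 + 1 = 197
d²(X, Echo) = 49 + 4 = 53
d²(X, Alpha) = 25 + 25 = 50
d²(X, Kappa) = 49 + 9 = 58
d²(X, Vega) = 4 + 64 = 68
d²(X, Quasar) = 196 + 4 = 200
d²(X, Juno) = 1 + 1 = 2
X is equidistant from Nova and Juno (both at squared distance 2), and every other site is strictly farther — so X lies on the Nova–Juno Voronoi edge.

Nova and Juno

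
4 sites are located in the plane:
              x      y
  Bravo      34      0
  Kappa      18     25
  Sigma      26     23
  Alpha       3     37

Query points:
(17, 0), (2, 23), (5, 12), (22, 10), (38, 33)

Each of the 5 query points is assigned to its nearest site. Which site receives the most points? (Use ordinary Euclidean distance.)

(17, 0) — d² to each: Bravo:289, Kappa:626, Sigma:610, Alpha:1565 → nearest is Bravo
(2, 23) — d² to each: Bravo:1553, Kappa:260, Sigma:576, Alpha:197 → nearest is Alpha
(5, 12) — d² to each: Bravo:985, Kappa:338, Sigma:562, Alpha:629 → nearest is Kappa
(22, 10) — d² to each: Bravo:244, Kappa:241, Sigma:185, Alpha:1090 → nearest is Sigma
(38, 33) — d² to each: Bravo:1105, Kappa:464, Sigma:244, Alpha:1241 → nearest is Sigma
Tally — Bravo:1, Kappa:1, Sigma:2, Alpha:1. Sigma captures the most (2).

Sigma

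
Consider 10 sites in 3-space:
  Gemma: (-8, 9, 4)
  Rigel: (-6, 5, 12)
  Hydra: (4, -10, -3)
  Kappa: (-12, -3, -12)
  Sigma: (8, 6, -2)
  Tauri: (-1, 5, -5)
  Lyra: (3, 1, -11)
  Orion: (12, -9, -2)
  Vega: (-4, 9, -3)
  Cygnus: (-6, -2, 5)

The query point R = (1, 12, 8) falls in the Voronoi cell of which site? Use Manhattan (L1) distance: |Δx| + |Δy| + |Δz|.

d(R, Gemma) = |1−(-8)| + |12−9| + |8−4| = 9 + 3 + 4 = 16
d(R, Rigel) = |1−(-6)| + |12−5| + |8−12| = 7 + 7 + 4 = 18
d(R, Hydra) = |1−4| + |12−(-10)| + |8−(-3)| = 3 + 22 + 11 = 36
d(R, Kappa) = |1−(-12)| + |12−(-3)| + |8−(-12)| = 13 + 15 + 20 = 48
d(R, Sigma) = |1−8| + |12−6| + |8−(-2)| = 7 + 6 + 10 = 23
d(R, Tauri) = |1−(-1)| + |12−5| + |8−(-5)| = 2 + 7 + 13 = 22
d(R, Lyra) = |1−3| + |12−1| + |8−(-11)| = 2 + 11 + 19 = 32
d(R, Orion) = |1−12| + |12−(-9)| + |8−(-2)| = 11 + 21 + 10 = 42
d(R, Vega) = |1−(-4)| + |12−9| + |8−(-3)| = 5 + 3 + 11 = 19
d(R, Cygnus) = |1−(-6)| + |12−(-2)| + |8−5| = 7 + 14 + 3 = 24
Minimum is at Gemma.

Gemma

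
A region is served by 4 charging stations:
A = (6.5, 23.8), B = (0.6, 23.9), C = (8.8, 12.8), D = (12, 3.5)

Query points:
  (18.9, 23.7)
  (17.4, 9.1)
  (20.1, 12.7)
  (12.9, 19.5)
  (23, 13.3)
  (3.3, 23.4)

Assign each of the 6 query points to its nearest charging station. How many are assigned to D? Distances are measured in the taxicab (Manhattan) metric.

1

(18.9, 23.7) — d to each: A:12.5, B:18.5, C:21, D:27.1 → nearest is A
(17.4, 9.1) — d to each: A:25.6, B:31.6, C:12.3, D:11 → nearest is D
(20.1, 12.7) — d to each: A:24.7, B:30.7, C:11.4, D:17.3 → nearest is C
(12.9, 19.5) — d to each: A:10.7, B:16.7, C:10.8, D:16.9 → nearest is A
(23, 13.3) — d to each: A:27, B:33, C:14.7, D:20.8 → nearest is C
(3.3, 23.4) — d to each: A:3.6, B:3.2, C:16.1, D:28.6 → nearest is B
1 of the 6 points has D as nearest.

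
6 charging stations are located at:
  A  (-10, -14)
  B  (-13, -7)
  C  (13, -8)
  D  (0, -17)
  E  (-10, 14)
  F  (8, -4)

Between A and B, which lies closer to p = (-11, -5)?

B

Compare squared distances:
|pA|² = (-11−(-10))² + (-5−(-14))² = 1 + 81 = 82
|pB|² = (-11−(-13))² + (-5−(-7))² = 4 + 4 = 8
82 > 8, so B is closer.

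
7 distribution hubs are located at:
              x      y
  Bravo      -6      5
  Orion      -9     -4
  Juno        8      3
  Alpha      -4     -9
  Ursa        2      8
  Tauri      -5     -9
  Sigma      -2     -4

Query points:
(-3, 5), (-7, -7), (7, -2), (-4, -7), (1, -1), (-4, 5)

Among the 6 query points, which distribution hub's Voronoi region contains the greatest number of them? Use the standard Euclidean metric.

(-3, 5) — d² to each: Bravo:9, Orion:117, Juno:125, Alpha:197, Ursa:34, Tauri:200, Sigma:82 → nearest is Bravo
(-7, -7) — d² to each: Bravo:145, Orion:13, Juno:325, Alpha:13, Ursa:306, Tauri:8, Sigma:34 → nearest is Tauri
(7, -2) — d² to each: Bravo:218, Orion:260, Juno:26, Alpha:170, Ursa:125, Tauri:193, Sigma:85 → nearest is Juno
(-4, -7) — d² to each: Bravo:148, Orion:34, Juno:244, Alpha:4, Ursa:261, Tauri:5, Sigma:13 → nearest is Alpha
(1, -1) — d² to each: Bravo:85, Orion:109, Juno:65, Alpha:89, Ursa:82, Tauri:100, Sigma:18 → nearest is Sigma
(-4, 5) — d² to each: Bravo:4, Orion:106, Juno:148, Alpha:196, Ursa:45, Tauri:197, Sigma:85 → nearest is Bravo
Tally — Bravo:2, Juno:1, Alpha:1, Tauri:1, Sigma:1. Bravo captures the most (2).

Bravo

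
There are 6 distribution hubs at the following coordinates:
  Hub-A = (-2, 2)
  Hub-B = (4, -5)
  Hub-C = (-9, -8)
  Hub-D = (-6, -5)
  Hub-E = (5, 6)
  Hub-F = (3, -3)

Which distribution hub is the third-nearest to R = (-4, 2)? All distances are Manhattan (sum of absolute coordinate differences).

d(R, Hub-A) = 2 + 0 = 2
d(R, Hub-B) = 8 + 7 = 15
d(R, Hub-C) = 5 + 10 = 15
d(R, Hub-D) = 2 + 7 = 9
d(R, Hub-E) = 9 + 4 = 13
d(R, Hub-F) = 7 + 5 = 12
Sorted ascending: Hub-A, Hub-D, Hub-F, Hub-E, … — the third-nearest is Hub-F.

Hub-F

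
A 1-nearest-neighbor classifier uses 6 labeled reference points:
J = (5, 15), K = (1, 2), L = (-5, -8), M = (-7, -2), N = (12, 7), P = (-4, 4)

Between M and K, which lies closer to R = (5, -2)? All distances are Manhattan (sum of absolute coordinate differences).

K

d(R,M) = |5−(-7)| + |-2−(-2)| = 12 + 0 = 12
d(R,K) = |5−1| + |-2−2| = 4 + 4 = 8
12 > 8, so K is closer.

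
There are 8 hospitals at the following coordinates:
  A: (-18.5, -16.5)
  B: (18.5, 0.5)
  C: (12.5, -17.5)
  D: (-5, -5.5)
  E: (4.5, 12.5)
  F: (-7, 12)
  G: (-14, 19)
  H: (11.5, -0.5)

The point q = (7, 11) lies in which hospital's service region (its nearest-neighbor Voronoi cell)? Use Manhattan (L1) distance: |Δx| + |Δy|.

d(q,A) = |7−(-18.5)| + |11−(-16.5)| = 25.5 + 27.5 = 53
d(q,B) = |7−18.5| + |11−0.5| = 11.5 + 10.5 = 22
d(q,C) = |7−12.5| + |11−(-17.5)| = 5.5 + 28.5 = 34
d(q,D) = |7−(-5)| + |11−(-5.5)| = 12 + 16.5 = 28.5
d(q,E) = |7−4.5| + |11−12.5| = 2.5 + 1.5 = 4
d(q,F) = |7−(-7)| + |11−12| = 14 + 1 = 15
d(q,G) = |7−(-14)| + |11−19| = 21 + 8 = 29
d(q,H) = |7−11.5| + |11−(-0.5)| = 4.5 + 11.5 = 16
Minimum is at E.

E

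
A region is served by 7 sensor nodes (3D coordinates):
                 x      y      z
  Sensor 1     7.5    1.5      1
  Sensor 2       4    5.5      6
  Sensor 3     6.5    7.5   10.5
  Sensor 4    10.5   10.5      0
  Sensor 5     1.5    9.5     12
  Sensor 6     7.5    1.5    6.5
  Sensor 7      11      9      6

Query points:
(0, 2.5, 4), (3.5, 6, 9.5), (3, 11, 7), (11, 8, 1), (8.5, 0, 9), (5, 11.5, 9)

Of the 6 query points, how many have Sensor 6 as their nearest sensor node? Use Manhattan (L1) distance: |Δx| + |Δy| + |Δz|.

(0, 2.5, 4) — d to each: Sensor 1:11.5, Sensor 2:9, Sensor 3:18, Sensor 4:22.5, Sensor 5:16.5, Sensor 6:11, Sensor 7:19.5 → nearest is Sensor 2
(3.5, 6, 9.5) — d to each: Sensor 1:17, Sensor 2:4.5, Sensor 3:5.5, Sensor 4:21, Sensor 5:8, Sensor 6:11.5, Sensor 7:14 → nearest is Sensor 2
(3, 11, 7) — d to each: Sensor 1:20, Sensor 2:7.5, Sensor 3:10.5, Sensor 4:15, Sensor 5:8, Sensor 6:14.5, Sensor 7:11 → nearest is Sensor 2
(11, 8, 1) — d to each: Sensor 1:10, Sensor 2:14.5, Sensor 3:14.5, Sensor 4:4, Sensor 5:22, Sensor 6:15.5, Sensor 7:6 → nearest is Sensor 4
(8.5, 0, 9) — d to each: Sensor 1:10.5, Sensor 2:13, Sensor 3:11, Sensor 4:21.5, Sensor 5:19.5, Sensor 6:5, Sensor 7:14.5 → nearest is Sensor 6
(5, 11.5, 9) — d to each: Sensor 1:20.5, Sensor 2:10, Sensor 3:7, Sensor 4:15.5, Sensor 5:8.5, Sensor 6:15, Sensor 7:11.5 → nearest is Sensor 3
1 of the 6 points has Sensor 6 as nearest.

1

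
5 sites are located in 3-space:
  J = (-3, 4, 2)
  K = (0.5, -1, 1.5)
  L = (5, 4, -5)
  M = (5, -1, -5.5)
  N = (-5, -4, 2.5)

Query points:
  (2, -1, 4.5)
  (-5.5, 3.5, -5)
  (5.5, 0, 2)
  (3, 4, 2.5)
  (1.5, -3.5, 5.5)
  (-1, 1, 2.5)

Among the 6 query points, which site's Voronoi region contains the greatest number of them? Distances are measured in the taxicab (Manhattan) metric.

K

(2, -1, 4.5) — d to each: J:12.5, K:4.5, L:17.5, M:13, N:12 → nearest is K
(-5.5, 3.5, -5) — d to each: J:10, K:17, L:11, M:15.5, N:15.5 → nearest is J
(5.5, 0, 2) — d to each: J:12.5, K:6.5, L:11.5, M:9, N:15 → nearest is K
(3, 4, 2.5) — d to each: J:6.5, K:8.5, L:9.5, M:15, N:16 → nearest is J
(1.5, -3.5, 5.5) — d to each: J:15.5, K:7.5, L:21.5, M:17, N:10 → nearest is K
(-1, 1, 2.5) — d to each: J:5.5, K:4.5, L:16.5, M:16, N:9 → nearest is K
Tally — J:2, K:4. K captures the most (4).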